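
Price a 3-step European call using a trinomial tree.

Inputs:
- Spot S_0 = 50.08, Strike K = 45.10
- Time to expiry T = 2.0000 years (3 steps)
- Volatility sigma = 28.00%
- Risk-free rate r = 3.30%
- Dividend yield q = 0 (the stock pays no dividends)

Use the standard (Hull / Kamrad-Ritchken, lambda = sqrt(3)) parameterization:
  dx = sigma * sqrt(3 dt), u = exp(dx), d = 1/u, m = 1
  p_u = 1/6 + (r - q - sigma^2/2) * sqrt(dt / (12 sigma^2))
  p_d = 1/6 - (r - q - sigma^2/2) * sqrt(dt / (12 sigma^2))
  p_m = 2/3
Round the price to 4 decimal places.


dt = T/N = 0.666667; dx = sigma*sqrt(3*dt) = 0.395980
u = exp(dx) = 1.485839; d = 1/u = 0.673020
p_u = 0.161448, p_m = 0.666667, p_d = 0.171886
Discount per step: exp(-r*dt) = 0.978240
Stock lattice S(k, j) with j the centered position index:
  k=0: S(0,+0) = 50.0800
  k=1: S(1,-1) = 33.7049; S(1,+0) = 50.0800; S(1,+1) = 74.4108
  k=2: S(2,-2) = 22.6841; S(2,-1) = 33.7049; S(2,+0) = 50.0800; S(2,+1) = 74.4108; S(2,+2) = 110.5625
  k=3: S(3,-3) = 15.2668; S(3,-2) = 22.6841; S(3,-1) = 33.7049; S(3,+0) = 50.0800; S(3,+1) = 74.4108; S(3,+2) = 110.5625; S(3,+3) = 164.2782
Terminal payoffs V(N, j) = max(S_T - K, 0):
  V(3,-3) = 0.000000; V(3,-2) = 0.000000; V(3,-1) = 0.000000; V(3,+0) = 4.980000; V(3,+1) = 29.310832; V(3,+2) = 65.462539; V(3,+3) = 119.178165
Backward induction: V(k, j) = exp(-r*dt) * [p_u * V(k+1, j+1) + p_m * V(k+1, j) + p_d * V(k+1, j-1)]
  V(2,-2) = exp(-r*dt) * [p_u*0.000000 + p_m*0.000000 + p_d*0.000000] = 0.000000
  V(2,-1) = exp(-r*dt) * [p_u*4.980000 + p_m*0.000000 + p_d*0.000000] = 0.786514
  V(2,+0) = exp(-r*dt) * [p_u*29.310832 + p_m*4.980000 + p_d*0.000000] = 7.876949
  V(2,+1) = exp(-r*dt) * [p_u*65.462539 + p_m*29.310832 + p_d*4.980000] = 30.291514
  V(2,+2) = exp(-r*dt) * [p_u*119.178165 + p_m*65.462539 + p_d*29.310832] = 66.442889
  V(1,-1) = exp(-r*dt) * [p_u*7.876949 + p_m*0.786514 + p_d*0.000000] = 1.756975
  V(1,+0) = exp(-r*dt) * [p_u*30.291514 + p_m*7.876949 + p_d*0.786514] = 10.053356
  V(1,+1) = exp(-r*dt) * [p_u*66.442889 + p_m*30.291514 + p_d*7.876949] = 31.573016
  V(0,+0) = exp(-r*dt) * [p_u*31.573016 + p_m*10.053356 + p_d*1.756975] = 11.838294

Answer: Price = V(0,0) = 11.8383


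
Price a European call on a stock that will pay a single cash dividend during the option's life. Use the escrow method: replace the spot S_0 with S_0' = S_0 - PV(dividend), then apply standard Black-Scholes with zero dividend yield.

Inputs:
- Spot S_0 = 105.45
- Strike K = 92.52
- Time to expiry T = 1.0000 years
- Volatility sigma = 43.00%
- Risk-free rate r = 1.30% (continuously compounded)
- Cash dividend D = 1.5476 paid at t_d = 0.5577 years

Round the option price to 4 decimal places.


Answer: Price = 23.6434

Derivation:
PV(D) = D * exp(-r * t_d) = 1.5476 * 0.99277612 = 1.53642032
S_0' = S_0 - PV(D) = 105.4500 - 1.53642032 = 103.91357968
d1 = (ln(S_0'/K) + (r + sigma^2/2)*T) / (sigma*sqrt(T)) = 0.51531338
d2 = d1 - sigma*sqrt(T) = 0.08531338
exp(-rT) = 0.98708414
N(d1) = 0.69683297; N(d2) = 0.53399387
C = S_0' * N(d1) - K * exp(-rT) * N(d2) = 103.91357968 * 0.69683297 - 92.5200 * 0.98708414 * 0.53399387 = 23.6434


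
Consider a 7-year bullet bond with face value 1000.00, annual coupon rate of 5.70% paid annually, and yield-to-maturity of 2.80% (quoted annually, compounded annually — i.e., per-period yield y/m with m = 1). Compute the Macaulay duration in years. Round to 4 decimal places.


Answer: Macaulay duration = 6.0585 years

Derivation:
Coupon per period c = face * coupon_rate / m = 57.000000
Periods per year m = 1; per-period yield y/m = 0.028000
Number of cashflows N = 7
Cashflows (t years, CF_t, discount factor 1/(1+y/m)^(m*t), PV):
  t = 1.0000: CF_t = 57.000000, DF = 0.972763, PV = 55.447471
  t = 2.0000: CF_t = 57.000000, DF = 0.946267, PV = 53.937228
  t = 3.0000: CF_t = 57.000000, DF = 0.920493, PV = 52.468121
  t = 4.0000: CF_t = 57.000000, DF = 0.895422, PV = 51.039028
  t = 5.0000: CF_t = 57.000000, DF = 0.871033, PV = 49.648860
  t = 6.0000: CF_t = 57.000000, DF = 0.847308, PV = 48.296557
  t = 7.0000: CF_t = 1057.000000, DF = 0.824230, PV = 871.210668
Price P = sum_t PV_t = 1182.047933
Macaulay numerator sum_t t * PV_t:
  t * PV_t at t = 1.0000: 55.447471
  t * PV_t at t = 2.0000: 107.874457
  t * PV_t at t = 3.0000: 157.404363
  t * PV_t at t = 4.0000: 204.156113
  t * PV_t at t = 5.0000: 248.244301
  t * PV_t at t = 6.0000: 289.779339
  t * PV_t at t = 7.0000: 6098.474675
Macaulay duration D = (sum_t t * PV_t) / P = 7161.380719 / 1182.047933 = 6.058452


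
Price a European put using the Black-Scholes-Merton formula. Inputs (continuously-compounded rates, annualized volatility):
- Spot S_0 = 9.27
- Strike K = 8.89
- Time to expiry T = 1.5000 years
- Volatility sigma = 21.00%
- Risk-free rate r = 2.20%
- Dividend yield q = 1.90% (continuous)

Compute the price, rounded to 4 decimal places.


Answer: Price = 0.7115

Derivation:
d1 = (ln(S/K) + (r - q + 0.5*sigma^2) * T) / (sigma * sqrt(T)) = 0.30883528
d2 = d1 - sigma * sqrt(T) = 0.05163886
exp(-rT) = 0.96753856; exp(-qT) = 0.97190229
P = K * exp(-rT) * N(-d2) - S_0 * exp(-qT) * N(-d1)
N(-d1) = 0.37872341; N(-d2) = 0.47940823
P = 8.8900 * 0.96753856 * 0.47940823 - 9.2700 * 0.97190229 * 0.37872341 = 0.7115


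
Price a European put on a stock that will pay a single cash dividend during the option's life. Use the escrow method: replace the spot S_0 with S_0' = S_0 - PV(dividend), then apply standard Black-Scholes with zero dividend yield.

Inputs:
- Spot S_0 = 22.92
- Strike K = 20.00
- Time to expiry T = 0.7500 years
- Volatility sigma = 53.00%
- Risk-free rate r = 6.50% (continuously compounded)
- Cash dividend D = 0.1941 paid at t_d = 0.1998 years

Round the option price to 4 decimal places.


PV(D) = D * exp(-r * t_d) = 0.1941 * 0.98709697 = 0.19159552
S_0' = S_0 - PV(D) = 22.9200 - 0.19159552 = 22.72840448
d1 = (ln(S_0'/K) + (r + sigma^2/2)*T) / (sigma*sqrt(T)) = 0.61432393
d2 = d1 - sigma*sqrt(T) = 0.15533046
exp(-rT) = 0.95241920
N(-d1) = 0.26950065; N(-d2) = 0.43828040
P = K * exp(-rT) * N(-d2) - S_0' * N(-d1) = 20.0000 * 0.95241920 * 0.43828040 - 22.72840448 * 0.26950065 = 2.2232

Answer: Price = 2.2232


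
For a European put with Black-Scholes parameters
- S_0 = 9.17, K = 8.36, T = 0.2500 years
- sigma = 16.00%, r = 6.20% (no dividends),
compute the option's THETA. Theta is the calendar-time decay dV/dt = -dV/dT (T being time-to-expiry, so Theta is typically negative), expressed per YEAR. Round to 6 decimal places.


d1 = 1.3897357396; d2 = 1.3097357396
phi(d1) = 0.1518865761; exp(-qT) = 1.0000000000; exp(-rT) = 0.9846195068
Theta = -S*exp(-qT)*phi(d1)*sigma/(2*sqrt(T)) + r*K*exp(-rT)*N(-d2) - q*S*exp(-qT)*N(-d1)
N(-d1) = 0.0823045689; N(-d2) = 0.0951426243; sqrt(T) = 0.5000000000
Term 1 = -9.1700 * 1.0000000000 * 0.1518865761 * 0.1600 / (2 * 0.5000000000) = -0.2228479845
Term 2 = 0.0620 * 8.3600 * 0.9846195068 * 0.0951426243 = 0.0485558464
Term 3 = 0 (no dividend yield, q = 0)
Theta = -0.2228479845 + (0.0485558464) + (0.0000000000) = -0.174292

Answer: Theta = -0.174292


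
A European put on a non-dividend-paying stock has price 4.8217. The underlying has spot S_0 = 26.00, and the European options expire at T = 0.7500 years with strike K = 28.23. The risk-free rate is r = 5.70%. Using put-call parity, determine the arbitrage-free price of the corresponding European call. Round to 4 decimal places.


Answer: Call price = 3.7731

Derivation:
Put-call parity: C - P = S_0 * exp(-qT) - K * exp(-rT).
S_0 * exp(-qT) = 26.0000 * 1.00000000 = 26.00000000
K * exp(-rT) = 28.2300 * 0.95815090 = 27.04859985
C = P + S*exp(-qT) - K*exp(-rT)
C = 4.8217 + 26.00000000 - 27.04859985 = 3.7731


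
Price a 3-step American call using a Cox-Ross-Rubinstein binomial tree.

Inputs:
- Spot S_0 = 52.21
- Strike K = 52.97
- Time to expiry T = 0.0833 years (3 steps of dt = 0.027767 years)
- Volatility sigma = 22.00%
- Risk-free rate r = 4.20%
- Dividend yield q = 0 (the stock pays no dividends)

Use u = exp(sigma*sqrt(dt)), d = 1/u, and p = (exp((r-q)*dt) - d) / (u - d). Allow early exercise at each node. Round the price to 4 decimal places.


dt = T/N = 0.027767
u = exp(sigma*sqrt(dt)) = 1.037340; d = 1/u = 0.964004
p = (exp((r-q)*dt) - d) / (u - d) = 0.506748
Discount per step: exp(-r*dt) = 0.998834
Stock lattice S(k, i) with i counting down-moves:
  k=0: S(0,0) = 52.2100
  k=1: S(1,0) = 54.1595; S(1,1) = 50.3307
  k=2: S(2,0) = 56.1818; S(2,1) = 52.2100; S(2,2) = 48.5190
  k=3: S(3,0) = 58.2796; S(3,1) = 54.1595; S(3,2) = 50.3307; S(3,3) = 46.7725
Terminal payoffs V(N, i) = max(S_T - K, 0):
  V(3,0) = 5.309596; V(3,1) = 1.189499; V(3,2) = 0.000000; V(3,3) = 0.000000
Backward induction: V(k, i) = exp(-r*dt) * [p * V(k+1, i) + (1-p) * V(k+1, i+1)]; then take max(V_cont, immediate exercise) for American.
  V(2,0) = exp(-r*dt) * [p*5.309596 + (1-p)*1.189499] = 3.273529; exercise = 3.211792; V(2,0) = max -> 3.273529
  V(2,1) = exp(-r*dt) * [p*1.189499 + (1-p)*0.000000] = 0.602074; exercise = 0.000000; V(2,1) = max -> 0.602074
  V(2,2) = exp(-r*dt) * [p*0.000000 + (1-p)*0.000000] = 0.000000; exercise = 0.000000; V(2,2) = max -> 0.000000
  V(1,0) = exp(-r*dt) * [p*3.273529 + (1-p)*0.602074] = 1.953548; exercise = 1.189499; V(1,0) = max -> 1.953548
  V(1,1) = exp(-r*dt) * [p*0.602074 + (1-p)*0.000000] = 0.304744; exercise = 0.000000; V(1,1) = max -> 0.304744
  V(0,0) = exp(-r*dt) * [p*1.953548 + (1-p)*0.304744] = 1.138943; exercise = 0.000000; V(0,0) = max -> 1.138943

Answer: Price = V(0,0) = 1.1389


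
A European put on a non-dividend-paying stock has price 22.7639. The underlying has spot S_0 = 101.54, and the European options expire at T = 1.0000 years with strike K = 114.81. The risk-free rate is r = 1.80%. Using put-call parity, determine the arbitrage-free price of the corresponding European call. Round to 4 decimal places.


Put-call parity: C - P = S_0 * exp(-qT) - K * exp(-rT).
S_0 * exp(-qT) = 101.5400 * 1.00000000 = 101.54000000
K * exp(-rT) = 114.8100 * 0.98216103 = 112.76190813
C = P + S*exp(-qT) - K*exp(-rT)
C = 22.7639 + 101.54000000 - 112.76190813 = 11.5420

Answer: Call price = 11.5420


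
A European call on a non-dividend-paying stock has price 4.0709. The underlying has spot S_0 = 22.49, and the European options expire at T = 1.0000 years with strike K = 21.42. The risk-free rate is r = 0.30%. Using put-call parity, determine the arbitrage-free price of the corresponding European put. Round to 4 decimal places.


Answer: Put price = 2.9367

Derivation:
Put-call parity: C - P = S_0 * exp(-qT) - K * exp(-rT).
S_0 * exp(-qT) = 22.4900 * 1.00000000 = 22.49000000
K * exp(-rT) = 21.4200 * 0.99700450 = 21.35583629
P = C - S*exp(-qT) + K*exp(-rT)
P = 4.0709 - 22.49000000 + 21.35583629 = 2.9367


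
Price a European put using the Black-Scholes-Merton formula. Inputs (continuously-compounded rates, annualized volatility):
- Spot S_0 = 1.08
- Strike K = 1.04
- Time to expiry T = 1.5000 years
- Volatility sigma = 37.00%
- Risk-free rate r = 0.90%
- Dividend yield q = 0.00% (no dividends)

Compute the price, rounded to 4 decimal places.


d1 = (ln(S/K) + (r - q + 0.5*sigma^2) * T) / (sigma * sqrt(T)) = 0.33965227
d2 = d1 - sigma * sqrt(T) = -0.11350333
exp(-rT) = 0.98659072; exp(-qT) = 1.00000000
P = K * exp(-rT) * N(-d2) - S_0 * exp(-qT) * N(-d1)
N(-d1) = 0.36705921; N(-d2) = 0.54518424
P = 1.0400 * 0.98659072 * 0.54518424 - 1.0800 * 1.00000000 * 0.36705921 = 0.1630

Answer: Price = 0.1630


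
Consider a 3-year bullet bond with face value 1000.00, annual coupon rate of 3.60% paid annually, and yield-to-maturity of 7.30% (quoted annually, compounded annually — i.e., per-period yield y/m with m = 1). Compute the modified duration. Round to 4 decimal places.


Coupon per period c = face * coupon_rate / m = 36.000000
Periods per year m = 1; per-period yield y/m = 0.073000
Number of cashflows N = 3
Cashflows (t years, CF_t, discount factor 1/(1+y/m)^(m*t), PV):
  t = 1.0000: CF_t = 36.000000, DF = 0.931966, PV = 33.550792
  t = 2.0000: CF_t = 36.000000, DF = 0.868561, PV = 31.268213
  t = 3.0000: CF_t = 1036.000000, DF = 0.809470, PV = 838.611067
Price P = sum_t PV_t = 903.430072
First compute Macaulay numerator sum_t t * PV_t:
  t * PV_t at t = 1.0000: 33.550792
  t * PV_t at t = 2.0000: 62.536425
  t * PV_t at t = 3.0000: 2515.833202
Macaulay duration D = 2611.920419 / 903.430072 = 2.891115
Modified duration = D / (1 + y/m) = 2.891115 / (1 + 0.073000) = 2.694422

Answer: Modified duration = 2.6944


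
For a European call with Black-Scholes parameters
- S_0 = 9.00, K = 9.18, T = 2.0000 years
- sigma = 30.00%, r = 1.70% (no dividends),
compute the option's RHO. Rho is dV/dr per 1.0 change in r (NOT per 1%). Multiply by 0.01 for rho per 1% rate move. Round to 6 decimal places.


d1 = 0.2455955627; d2 = -0.1786685060
phi(d1) = 0.3870903605; exp(-qT) = 1.0000000000; exp(-rT) = 0.9665715046
N(d2) = 0.4290989999
Rho = K*T*exp(-rT)*N(d2) = 9.1800 * 2.0000 * 0.9665715046 * 0.4290989999 = 7.614899

Answer: Rho = 7.614899


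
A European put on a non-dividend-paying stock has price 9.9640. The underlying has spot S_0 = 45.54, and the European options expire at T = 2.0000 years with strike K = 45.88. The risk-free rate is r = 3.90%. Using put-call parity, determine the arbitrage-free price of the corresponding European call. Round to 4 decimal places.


Answer: Call price = 13.0666

Derivation:
Put-call parity: C - P = S_0 * exp(-qT) - K * exp(-rT).
S_0 * exp(-qT) = 45.5400 * 1.00000000 = 45.54000000
K * exp(-rT) = 45.8800 * 0.92496443 = 42.43736789
C = P + S*exp(-qT) - K*exp(-rT)
C = 9.9640 + 45.54000000 - 42.43736789 = 13.0666


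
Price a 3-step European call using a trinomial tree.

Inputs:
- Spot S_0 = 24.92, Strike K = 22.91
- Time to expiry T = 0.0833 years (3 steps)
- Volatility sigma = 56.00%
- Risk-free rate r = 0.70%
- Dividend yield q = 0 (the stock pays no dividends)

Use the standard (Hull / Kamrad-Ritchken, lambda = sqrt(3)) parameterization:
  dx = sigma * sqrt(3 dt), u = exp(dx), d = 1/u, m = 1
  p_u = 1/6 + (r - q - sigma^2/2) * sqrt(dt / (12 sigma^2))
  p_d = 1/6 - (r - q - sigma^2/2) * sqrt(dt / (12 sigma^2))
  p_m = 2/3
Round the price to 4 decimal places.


Answer: Price = V(0,0) = 2.8147

Derivation:
dt = T/N = 0.027767; dx = sigma*sqrt(3*dt) = 0.161626
u = exp(dx) = 1.175420; d = 1/u = 0.850760
p_u = 0.153799, p_m = 0.666667, p_d = 0.179534
Discount per step: exp(-r*dt) = 0.999806
Stock lattice S(k, j) with j the centered position index:
  k=0: S(0,+0) = 24.9200
  k=1: S(1,-1) = 21.2009; S(1,+0) = 24.9200; S(1,+1) = 29.2915
  k=2: S(2,-2) = 18.0369; S(2,-1) = 21.2009; S(2,+0) = 24.9200; S(2,+1) = 29.2915; S(2,+2) = 34.4298
  k=3: S(3,-3) = 15.3451; S(3,-2) = 18.0369; S(3,-1) = 21.2009; S(3,+0) = 24.9200; S(3,+1) = 29.2915; S(3,+2) = 34.4298; S(3,+3) = 40.4695
Terminal payoffs V(N, j) = max(S_T - K, 0):
  V(3,-3) = 0.000000; V(3,-2) = 0.000000; V(3,-1) = 0.000000; V(3,+0) = 2.010000; V(3,+1) = 6.381473; V(3,+2) = 11.519790; V(3,+3) = 17.559472
Backward induction: V(k, j) = exp(-r*dt) * [p_u * V(k+1, j+1) + p_m * V(k+1, j) + p_d * V(k+1, j-1)]
  V(2,-2) = exp(-r*dt) * [p_u*0.000000 + p_m*0.000000 + p_d*0.000000] = 0.000000
  V(2,-1) = exp(-r*dt) * [p_u*2.010000 + p_m*0.000000 + p_d*0.000000] = 0.309076
  V(2,+0) = exp(-r*dt) * [p_u*6.381473 + p_m*2.010000 + p_d*0.000000] = 2.321014
  V(2,+1) = exp(-r*dt) * [p_u*11.519790 + p_m*6.381473 + p_d*2.010000] = 6.385671
  V(2,+2) = exp(-r*dt) * [p_u*17.559472 + p_m*11.519790 + p_d*6.381473] = 11.523944
  V(1,-1) = exp(-r*dt) * [p_u*2.321014 + p_m*0.309076 + p_d*0.000000] = 0.562911
  V(1,+0) = exp(-r*dt) * [p_u*6.385671 + p_m*2.321014 + p_d*0.309076] = 2.584441
  V(1,+1) = exp(-r*dt) * [p_u*11.523944 + p_m*6.385671 + p_d*2.321014] = 6.444935
  V(0,+0) = exp(-r*dt) * [p_u*6.444935 + p_m*2.584441 + p_d*0.562911] = 2.814701


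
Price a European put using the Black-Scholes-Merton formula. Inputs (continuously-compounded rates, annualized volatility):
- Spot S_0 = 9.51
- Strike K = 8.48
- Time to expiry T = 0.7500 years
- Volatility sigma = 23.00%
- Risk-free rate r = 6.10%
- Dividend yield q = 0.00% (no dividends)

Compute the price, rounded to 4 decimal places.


d1 = (ln(S/K) + (r - q + 0.5*sigma^2) * T) / (sigma * sqrt(T)) = 0.90478783
d2 = d1 - sigma * sqrt(T) = 0.70560199
exp(-rT) = 0.95528075; exp(-qT) = 1.00000000
P = K * exp(-rT) * N(-d2) - S_0 * exp(-qT) * N(-d1)
N(-d1) = 0.18278890; N(-d2) = 0.24021784
P = 8.4800 * 0.95528075 * 0.24021784 - 9.5100 * 1.00000000 * 0.18278890 = 0.2076

Answer: Price = 0.2076


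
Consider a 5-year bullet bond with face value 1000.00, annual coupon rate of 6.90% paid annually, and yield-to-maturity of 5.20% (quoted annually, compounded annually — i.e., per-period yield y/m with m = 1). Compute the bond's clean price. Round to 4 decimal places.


Answer: Price = 1073.1960

Derivation:
Coupon per period c = face * coupon_rate / m = 69.000000
Periods per year m = 1; per-period yield y/m = 0.052000
Number of cashflows N = 5
Cashflows (t years, CF_t, discount factor 1/(1+y/m)^(m*t), PV):
  t = 1.0000: CF_t = 69.000000, DF = 0.950570, PV = 65.589354
  t = 2.0000: CF_t = 69.000000, DF = 0.903584, PV = 62.347294
  t = 3.0000: CF_t = 69.000000, DF = 0.858920, PV = 59.265489
  t = 4.0000: CF_t = 69.000000, DF = 0.816464, PV = 56.336016
  t = 5.0000: CF_t = 1069.000000, DF = 0.776106, PV = 829.657811
Price P = sum_t PV_t = 1073.195964


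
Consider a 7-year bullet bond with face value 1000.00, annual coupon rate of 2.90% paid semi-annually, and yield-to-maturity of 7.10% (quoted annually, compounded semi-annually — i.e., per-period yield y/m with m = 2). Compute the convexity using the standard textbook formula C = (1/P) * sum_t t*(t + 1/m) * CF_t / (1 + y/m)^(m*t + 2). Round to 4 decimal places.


Answer: Convexity = 42.3364

Derivation:
Coupon per period c = face * coupon_rate / m = 14.500000
Periods per year m = 2; per-period yield y/m = 0.035500
Number of cashflows N = 14
Cashflows (t years, CF_t, discount factor 1/(1+y/m)^(m*t), PV):
  t = 0.5000: CF_t = 14.500000, DF = 0.965717, PV = 14.002897
  t = 1.0000: CF_t = 14.500000, DF = 0.932609, PV = 13.522836
  t = 1.5000: CF_t = 14.500000, DF = 0.900637, PV = 13.059234
  t = 2.0000: CF_t = 14.500000, DF = 0.869760, PV = 12.611525
  t = 2.5000: CF_t = 14.500000, DF = 0.839942, PV = 12.179164
  t = 3.0000: CF_t = 14.500000, DF = 0.811147, PV = 11.761626
  t = 3.5000: CF_t = 14.500000, DF = 0.783338, PV = 11.358403
  t = 4.0000: CF_t = 14.500000, DF = 0.756483, PV = 10.969004
  t = 4.5000: CF_t = 14.500000, DF = 0.730549, PV = 10.592954
  t = 5.0000: CF_t = 14.500000, DF = 0.705503, PV = 10.229796
  t = 5.5000: CF_t = 14.500000, DF = 0.681316, PV = 9.879088
  t = 6.0000: CF_t = 14.500000, DF = 0.657959, PV = 9.540404
  t = 6.5000: CF_t = 14.500000, DF = 0.635402, PV = 9.213331
  t = 7.0000: CF_t = 1014.500000, DF = 0.613619, PV = 622.516126
Price P = sum_t PV_t = 771.436388
Convexity numerator sum_t t*(t + 1/m) * CF_t / (1+y/m)^(m*t + 2):
  t = 0.5000: term = 6.529617
  t = 1.0000: term = 18.917287
  t = 1.5000: term = 36.537493
  t = 2.0000: term = 58.808132
  t = 2.5000: term = 85.188024
  t = 3.0000: term = 115.174537
  t = 3.5000: term = 148.301351
  t = 4.0000: term = 184.136327
  t = 4.5000: term = 222.279486
  t = 5.0000: term = 262.361109
  t = 5.5000: term = 304.039913
  t = 6.0000: term = 347.001350
  t = 6.5000: term = 390.955971
  t = 7.0000: term = 30479.630871
Convexity = (1/P) * sum = 32659.861468 / 771.436388 = 42.336428


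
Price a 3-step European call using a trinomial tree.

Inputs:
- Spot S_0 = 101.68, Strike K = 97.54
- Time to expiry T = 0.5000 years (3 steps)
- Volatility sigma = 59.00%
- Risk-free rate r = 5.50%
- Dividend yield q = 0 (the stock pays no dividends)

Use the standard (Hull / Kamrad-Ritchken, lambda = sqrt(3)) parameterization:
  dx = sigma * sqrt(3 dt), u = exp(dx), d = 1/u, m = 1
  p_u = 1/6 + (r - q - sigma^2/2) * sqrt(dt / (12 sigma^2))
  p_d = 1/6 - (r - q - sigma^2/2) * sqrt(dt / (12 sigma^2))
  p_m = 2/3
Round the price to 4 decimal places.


dt = T/N = 0.166667; dx = sigma*sqrt(3*dt) = 0.417193
u = exp(dx) = 1.517695; d = 1/u = 0.658894
p_u = 0.142887, p_m = 0.666667, p_d = 0.190447
Discount per step: exp(-r*dt) = 0.990875
Stock lattice S(k, j) with j the centered position index:
  k=0: S(0,+0) = 101.6800
  k=1: S(1,-1) = 66.9963; S(1,+0) = 101.6800; S(1,+1) = 154.3193
  k=2: S(2,-2) = 44.1435; S(2,-1) = 66.9963; S(2,+0) = 101.6800; S(2,+1) = 154.3193; S(2,+2) = 234.2096
  k=3: S(3,-3) = 29.0858; S(3,-2) = 44.1435; S(3,-1) = 66.9963; S(3,+0) = 101.6800; S(3,+1) = 154.3193; S(3,+2) = 234.2096; S(3,+3) = 355.4589
Terminal payoffs V(N, j) = max(S_T - K, 0):
  V(3,-3) = 0.000000; V(3,-2) = 0.000000; V(3,-1) = 0.000000; V(3,+0) = 4.140000; V(3,+1) = 56.779268; V(3,+2) = 136.669644; V(3,+3) = 257.918900
Backward induction: V(k, j) = exp(-r*dt) * [p_u * V(k+1, j+1) + p_m * V(k+1, j) + p_d * V(k+1, j-1)]
  V(2,-2) = exp(-r*dt) * [p_u*0.000000 + p_m*0.000000 + p_d*0.000000] = 0.000000
  V(2,-1) = exp(-r*dt) * [p_u*4.140000 + p_m*0.000000 + p_d*0.000000] = 0.586153
  V(2,+0) = exp(-r*dt) * [p_u*56.779268 + p_m*4.140000 + p_d*0.000000] = 10.773789
  V(2,+1) = exp(-r*dt) * [p_u*136.669644 + p_m*56.779268 + p_d*4.140000] = 57.638785
  V(2,+2) = exp(-r*dt) * [p_u*257.918900 + p_m*136.669644 + p_d*56.779268] = 137.513364
  V(1,-1) = exp(-r*dt) * [p_u*10.773789 + p_m*0.586153 + p_d*0.000000] = 1.912587
  V(1,+0) = exp(-r*dt) * [p_u*57.638785 + p_m*10.773789 + p_d*0.586153] = 15.388265
  V(1,+1) = exp(-r*dt) * [p_u*137.513364 + p_m*57.638785 + p_d*10.773789] = 59.577879
  V(0,+0) = exp(-r*dt) * [p_u*59.577879 + p_m*15.388265 + p_d*1.912587] = 18.961365

Answer: Price = V(0,0) = 18.9614


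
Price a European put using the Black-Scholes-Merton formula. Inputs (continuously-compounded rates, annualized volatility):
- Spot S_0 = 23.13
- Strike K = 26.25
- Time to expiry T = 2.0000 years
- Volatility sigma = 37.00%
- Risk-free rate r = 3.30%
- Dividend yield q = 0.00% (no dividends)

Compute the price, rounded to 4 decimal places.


Answer: Price = 5.6767

Derivation:
d1 = (ln(S/K) + (r - q + 0.5*sigma^2) * T) / (sigma * sqrt(T)) = 0.14594013
d2 = d1 - sigma * sqrt(T) = -0.37731889
exp(-rT) = 0.93613086; exp(-qT) = 1.00000000
P = K * exp(-rT) * N(-d2) - S_0 * exp(-qT) * N(-d1)
N(-d1) = 0.44198433; N(-d2) = 0.64703168
P = 26.2500 * 0.93613086 * 0.64703168 - 23.1300 * 1.00000000 * 0.44198433 = 5.6767


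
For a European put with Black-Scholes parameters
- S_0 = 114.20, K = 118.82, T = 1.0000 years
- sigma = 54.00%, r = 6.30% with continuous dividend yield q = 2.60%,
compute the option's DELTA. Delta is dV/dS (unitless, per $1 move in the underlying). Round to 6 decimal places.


d1 = 0.2650769524; d2 = -0.2749230476
phi(d1) = 0.3851696361; exp(-qT) = 0.9743350896; exp(-rT) = 0.9389434737
N(-d1) = 0.3954750909
Delta = -exp(-qT) * N(-d1) = -0.9743350896 * 0.3954750909 = -0.385325

Answer: Delta = -0.385325


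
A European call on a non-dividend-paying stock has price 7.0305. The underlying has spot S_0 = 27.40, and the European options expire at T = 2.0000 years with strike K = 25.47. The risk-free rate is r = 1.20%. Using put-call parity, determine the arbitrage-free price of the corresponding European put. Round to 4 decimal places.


Put-call parity: C - P = S_0 * exp(-qT) - K * exp(-rT).
S_0 * exp(-qT) = 27.4000 * 1.00000000 = 27.40000000
K * exp(-rT) = 25.4700 * 0.97628571 = 24.86599703
P = C - S*exp(-qT) + K*exp(-rT)
P = 7.0305 - 27.40000000 + 24.86599703 = 4.4965

Answer: Put price = 4.4965


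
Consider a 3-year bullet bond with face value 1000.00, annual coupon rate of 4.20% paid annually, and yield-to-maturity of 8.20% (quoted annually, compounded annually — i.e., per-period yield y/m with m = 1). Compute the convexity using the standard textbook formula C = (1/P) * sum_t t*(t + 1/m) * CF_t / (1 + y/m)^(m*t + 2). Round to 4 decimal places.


Answer: Convexity = 9.6756

Derivation:
Coupon per period c = face * coupon_rate / m = 42.000000
Periods per year m = 1; per-period yield y/m = 0.082000
Number of cashflows N = 3
Cashflows (t years, CF_t, discount factor 1/(1+y/m)^(m*t), PV):
  t = 1.0000: CF_t = 42.000000, DF = 0.924214, PV = 38.817006
  t = 2.0000: CF_t = 42.000000, DF = 0.854172, PV = 35.875236
  t = 3.0000: CF_t = 1042.000000, DF = 0.789438, PV = 822.594756
Price P = sum_t PV_t = 897.286998
Convexity numerator sum_t t*(t + 1/m) * CF_t / (1+y/m)^(m*t + 2):
  t = 1.0000: term = 66.312821
  t = 2.0000: term = 183.861796
  t = 3.0000: term = 8431.651759
Convexity = (1/P) * sum = 8681.826376 / 897.286998 = 9.675640


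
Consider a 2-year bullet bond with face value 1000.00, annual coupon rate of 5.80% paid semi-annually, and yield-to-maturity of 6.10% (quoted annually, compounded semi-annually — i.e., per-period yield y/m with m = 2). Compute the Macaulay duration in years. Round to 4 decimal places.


Answer: Macaulay duration = 1.9168 years

Derivation:
Coupon per period c = face * coupon_rate / m = 29.000000
Periods per year m = 2; per-period yield y/m = 0.030500
Number of cashflows N = 4
Cashflows (t years, CF_t, discount factor 1/(1+y/m)^(m*t), PV):
  t = 0.5000: CF_t = 29.000000, DF = 0.970403, PV = 28.141679
  t = 1.0000: CF_t = 29.000000, DF = 0.941681, PV = 27.308762
  t = 1.5000: CF_t = 29.000000, DF = 0.913810, PV = 26.500496
  t = 2.0000: CF_t = 1029.000000, DF = 0.886764, PV = 912.480076
Price P = sum_t PV_t = 994.431013
Macaulay numerator sum_t t * PV_t:
  t * PV_t at t = 0.5000: 14.070839
  t * PV_t at t = 1.0000: 27.308762
  t * PV_t at t = 1.5000: 39.750745
  t * PV_t at t = 2.0000: 1824.960152
Macaulay duration D = (sum_t t * PV_t) / P = 1906.090497 / 994.431013 = 1.916765


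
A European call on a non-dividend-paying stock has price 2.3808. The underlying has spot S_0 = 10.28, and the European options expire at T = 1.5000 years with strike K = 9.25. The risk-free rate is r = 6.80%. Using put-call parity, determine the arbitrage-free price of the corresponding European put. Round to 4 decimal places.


Put-call parity: C - P = S_0 * exp(-qT) - K * exp(-rT).
S_0 * exp(-qT) = 10.2800 * 1.00000000 = 10.28000000
K * exp(-rT) = 9.2500 * 0.90302955 = 8.35302335
P = C - S*exp(-qT) + K*exp(-rT)
P = 2.3808 - 10.28000000 + 8.35302335 = 0.4538

Answer: Put price = 0.4538


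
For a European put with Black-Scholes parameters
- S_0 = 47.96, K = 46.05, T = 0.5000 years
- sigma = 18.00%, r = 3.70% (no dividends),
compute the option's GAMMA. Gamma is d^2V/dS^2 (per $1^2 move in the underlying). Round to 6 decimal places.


Answer: Gamma = 0.056842

Derivation:
d1 = 0.5282839346; d2 = 0.4010047140
phi(d1) = 0.3469826532; exp(-qT) = 1.0000000000; exp(-rT) = 0.9816700746
Gamma = exp(-qT) * phi(d1) / (S * sigma * sqrt(T)) = 1.0000000000 * 0.3469826532 / (47.9600 * 0.1800 * 0.7071067812) = 0.056842


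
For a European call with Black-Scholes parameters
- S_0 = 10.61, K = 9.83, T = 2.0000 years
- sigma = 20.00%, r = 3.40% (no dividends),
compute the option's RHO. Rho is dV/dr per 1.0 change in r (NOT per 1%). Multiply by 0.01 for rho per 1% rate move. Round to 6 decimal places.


d1 = 0.6518040251; d2 = 0.3689613126
phi(d1) = 0.3225933340; exp(-qT) = 1.0000000000; exp(-rT) = 0.9342604736
N(d2) = 0.6439217193
Rho = K*T*exp(-rT)*N(d2) = 9.8300 * 2.0000 * 0.9342604736 * 0.6439217193 = 11.827271

Answer: Rho = 11.827271


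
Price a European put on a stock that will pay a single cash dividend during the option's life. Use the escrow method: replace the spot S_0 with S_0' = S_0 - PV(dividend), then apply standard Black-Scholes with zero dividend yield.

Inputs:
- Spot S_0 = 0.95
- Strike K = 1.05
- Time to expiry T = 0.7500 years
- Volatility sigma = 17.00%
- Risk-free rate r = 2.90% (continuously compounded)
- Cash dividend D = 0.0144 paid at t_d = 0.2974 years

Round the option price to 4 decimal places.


PV(D) = D * exp(-r * t_d) = 0.0144 * 0.99141249 = 0.01427634
S_0' = S_0 - PV(D) = 0.9500 - 0.01427634 = 0.93572366
d1 = (ln(S_0'/K) + (r + sigma^2/2)*T) / (sigma*sqrt(T)) = -0.56130499
d2 = d1 - sigma*sqrt(T) = -0.70852931
exp(-rT) = 0.97848483
N(-d1) = 0.71270518; N(-d2) = 0.76069169
P = K * exp(-rT) * N(-d2) - S_0' * N(-d1) = 1.0500 * 0.97848483 * 0.76069169 - 0.93572366 * 0.71270518 = 0.1146

Answer: Price = 0.1146


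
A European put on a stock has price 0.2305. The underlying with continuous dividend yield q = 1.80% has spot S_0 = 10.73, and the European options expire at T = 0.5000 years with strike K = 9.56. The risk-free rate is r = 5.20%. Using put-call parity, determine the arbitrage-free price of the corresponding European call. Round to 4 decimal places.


Answer: Call price = 1.5497

Derivation:
Put-call parity: C - P = S_0 * exp(-qT) - K * exp(-rT).
S_0 * exp(-qT) = 10.7300 * 0.99104038 = 10.63386326
K * exp(-rT) = 9.5600 * 0.97433509 = 9.31464346
C = P + S*exp(-qT) - K*exp(-rT)
C = 0.2305 + 10.63386326 - 9.31464346 = 1.5497


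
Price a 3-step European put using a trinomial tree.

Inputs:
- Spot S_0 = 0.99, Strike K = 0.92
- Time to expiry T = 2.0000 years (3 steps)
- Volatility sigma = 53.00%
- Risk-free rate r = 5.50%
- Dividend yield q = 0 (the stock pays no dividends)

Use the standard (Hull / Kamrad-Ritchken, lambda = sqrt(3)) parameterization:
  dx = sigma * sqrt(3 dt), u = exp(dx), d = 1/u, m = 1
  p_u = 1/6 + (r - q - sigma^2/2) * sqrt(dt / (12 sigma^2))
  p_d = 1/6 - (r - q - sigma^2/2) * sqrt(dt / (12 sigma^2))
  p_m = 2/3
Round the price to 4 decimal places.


Answer: Price = V(0,0) = 0.1758

Derivation:
dt = T/N = 0.666667; dx = sigma*sqrt(3*dt) = 0.749533
u = exp(dx) = 2.116012; d = 1/u = 0.472587
p_u = 0.128665, p_m = 0.666667, p_d = 0.204668
Discount per step: exp(-r*dt) = 0.963997
Stock lattice S(k, j) with j the centered position index:
  k=0: S(0,+0) = 0.9900
  k=1: S(1,-1) = 0.4679; S(1,+0) = 0.9900; S(1,+1) = 2.0949
  k=2: S(2,-2) = 0.2211; S(2,-1) = 0.4679; S(2,+0) = 0.9900; S(2,+1) = 2.0949; S(2,+2) = 4.4327
  k=3: S(3,-3) = 0.1045; S(3,-2) = 0.2211; S(3,-1) = 0.4679; S(3,+0) = 0.9900; S(3,+1) = 2.0949; S(3,+2) = 4.4327; S(3,+3) = 9.3797
Terminal payoffs V(N, j) = max(K - S_T, 0):
  V(3,-3) = 0.815509; V(3,-2) = 0.698895; V(3,-1) = 0.452139; V(3,+0) = 0.000000; V(3,+1) = 0.000000; V(3,+2) = 0.000000; V(3,+3) = 0.000000
Backward induction: V(k, j) = exp(-r*dt) * [p_u * V(k+1, j+1) + p_m * V(k+1, j) + p_d * V(k+1, j-1)]
  V(2,-2) = exp(-r*dt) * [p_u*0.452139 + p_m*0.698895 + p_d*0.815509] = 0.666135
  V(2,-1) = exp(-r*dt) * [p_u*0.000000 + p_m*0.452139 + p_d*0.698895] = 0.428465
  V(2,+0) = exp(-r*dt) * [p_u*0.000000 + p_m*0.000000 + p_d*0.452139] = 0.089207
  V(2,+1) = exp(-r*dt) * [p_u*0.000000 + p_m*0.000000 + p_d*0.000000] = 0.000000
  V(2,+2) = exp(-r*dt) * [p_u*0.000000 + p_m*0.000000 + p_d*0.000000] = 0.000000
  V(1,-1) = exp(-r*dt) * [p_u*0.089207 + p_m*0.428465 + p_d*0.666135] = 0.417852
  V(1,+0) = exp(-r*dt) * [p_u*0.000000 + p_m*0.089207 + p_d*0.428465] = 0.141866
  V(1,+1) = exp(-r*dt) * [p_u*0.000000 + p_m*0.000000 + p_d*0.089207] = 0.017600
  V(0,+0) = exp(-r*dt) * [p_u*0.017600 + p_m*0.141866 + p_d*0.417852] = 0.175797


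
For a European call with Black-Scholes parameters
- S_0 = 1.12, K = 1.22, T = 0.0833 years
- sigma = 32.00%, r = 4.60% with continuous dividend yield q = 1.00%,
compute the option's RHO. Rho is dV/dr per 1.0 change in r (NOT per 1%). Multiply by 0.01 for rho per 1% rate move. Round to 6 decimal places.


Answer: Rho = 0.017584

Derivation:
d1 = -0.8473416615; d2 = -0.9396992275
phi(d1) = 0.2786127431; exp(-qT) = 0.9991673468; exp(-rT) = 0.9961755320
N(d2) = 0.1736859308
Rho = K*T*exp(-rT)*N(d2) = 1.2200 * 0.0833 * 0.9961755320 * 0.1736859308 = 0.017584


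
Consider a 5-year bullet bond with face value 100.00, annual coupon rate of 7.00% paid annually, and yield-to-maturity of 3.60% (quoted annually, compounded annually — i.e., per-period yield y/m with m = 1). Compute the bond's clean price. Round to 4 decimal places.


Answer: Price = 115.3078

Derivation:
Coupon per period c = face * coupon_rate / m = 7.000000
Periods per year m = 1; per-period yield y/m = 0.036000
Number of cashflows N = 5
Cashflows (t years, CF_t, discount factor 1/(1+y/m)^(m*t), PV):
  t = 1.0000: CF_t = 7.000000, DF = 0.965251, PV = 6.756757
  t = 2.0000: CF_t = 7.000000, DF = 0.931709, PV = 6.521966
  t = 3.0000: CF_t = 7.000000, DF = 0.899333, PV = 6.295334
  t = 4.0000: CF_t = 7.000000, DF = 0.868082, PV = 6.076577
  t = 5.0000: CF_t = 107.000000, DF = 0.837917, PV = 89.657165
Price P = sum_t PV_t = 115.307799


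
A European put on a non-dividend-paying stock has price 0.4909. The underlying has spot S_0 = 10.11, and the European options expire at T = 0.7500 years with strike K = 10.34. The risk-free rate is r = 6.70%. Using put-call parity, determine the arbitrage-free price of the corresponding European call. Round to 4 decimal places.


Put-call parity: C - P = S_0 * exp(-qT) - K * exp(-rT).
S_0 * exp(-qT) = 10.1100 * 1.00000000 = 10.11000000
K * exp(-rT) = 10.3400 * 0.95099165 = 9.83325363
C = P + S*exp(-qT) - K*exp(-rT)
C = 0.4909 + 10.11000000 - 9.83325363 = 0.7676

Answer: Call price = 0.7676


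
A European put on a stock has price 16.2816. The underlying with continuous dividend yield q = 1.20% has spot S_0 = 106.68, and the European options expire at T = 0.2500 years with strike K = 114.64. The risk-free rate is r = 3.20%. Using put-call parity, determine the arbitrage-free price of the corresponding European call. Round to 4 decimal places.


Answer: Call price = 8.9155

Derivation:
Put-call parity: C - P = S_0 * exp(-qT) - K * exp(-rT).
S_0 * exp(-qT) = 106.6800 * 0.99700450 = 106.36043958
K * exp(-rT) = 114.6400 * 0.99203191 = 113.72653872
C = P + S*exp(-qT) - K*exp(-rT)
C = 16.2816 + 106.36043958 - 113.72653872 = 8.9155


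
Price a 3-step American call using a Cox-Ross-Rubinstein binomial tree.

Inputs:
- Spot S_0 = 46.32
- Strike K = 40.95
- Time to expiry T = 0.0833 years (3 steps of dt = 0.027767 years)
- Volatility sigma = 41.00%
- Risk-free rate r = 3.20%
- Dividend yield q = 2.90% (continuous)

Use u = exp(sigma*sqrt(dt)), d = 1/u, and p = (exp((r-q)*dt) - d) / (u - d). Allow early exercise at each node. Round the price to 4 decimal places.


dt = T/N = 0.027767
u = exp(sigma*sqrt(dt)) = 1.070708; d = 1/u = 0.933962
p = (exp((r-q)*dt) - d) / (u - d) = 0.483536
Discount per step: exp(-r*dt) = 0.999112
Stock lattice S(k, i) with i counting down-moves:
  k=0: S(0,0) = 46.3200
  k=1: S(1,0) = 49.5952; S(1,1) = 43.2611
  k=2: S(2,0) = 53.1019; S(2,1) = 46.3200; S(2,2) = 40.4042
  k=3: S(3,0) = 56.8566; S(3,1) = 49.5952; S(3,2) = 43.2611; S(3,3) = 37.7360
Terminal payoffs V(N, i) = max(S_T - K, 0):
  V(3,0) = 15.906630; V(3,1) = 8.645172; V(3,2) = 2.311114; V(3,3) = 0.000000
Backward induction: V(k, i) = exp(-r*dt) * [p * V(k+1, i) + (1-p) * V(k+1, i+1)]; then take max(V_cont, immediate exercise) for American.
  V(2,0) = exp(-r*dt) * [p*15.906630 + (1-p)*8.645172] = 12.145551; exercise = 12.151924; V(2,0) = max -> 12.151924
  V(2,1) = exp(-r*dt) * [p*8.645172 + (1-p)*2.311114] = 5.369086; exercise = 5.370000; V(2,1) = max -> 5.370000
  V(2,2) = exp(-r*dt) * [p*2.311114 + (1-p)*0.000000] = 1.116514; exercise = 0.000000; V(2,2) = max -> 1.116514
  V(1,0) = exp(-r*dt) * [p*12.151924 + (1-p)*5.370000] = 8.641622; exercise = 8.645172; V(1,0) = max -> 8.645172
  V(1,1) = exp(-r*dt) * [p*5.370000 + (1-p)*1.116514] = 3.170409; exercise = 2.311114; V(1,1) = max -> 3.170409
  V(0,0) = exp(-r*dt) * [p*8.645172 + (1-p)*3.170409] = 5.812487; exercise = 5.370000; V(0,0) = max -> 5.812487

Answer: Price = V(0,0) = 5.8125


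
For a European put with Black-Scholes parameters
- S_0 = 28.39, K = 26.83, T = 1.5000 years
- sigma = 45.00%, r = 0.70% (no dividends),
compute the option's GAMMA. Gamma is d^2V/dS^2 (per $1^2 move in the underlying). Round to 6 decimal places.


Answer: Gamma = 0.023563

Derivation:
d1 = 0.3971644511; d2 = -0.1539707411
phi(d1) = 0.3686865943; exp(-qT) = 1.0000000000; exp(-rT) = 0.9895549326
Gamma = exp(-qT) * phi(d1) / (S * sigma * sqrt(T)) = 1.0000000000 * 0.3686865943 / (28.3900 * 0.4500 * 1.2247448714) = 0.023563


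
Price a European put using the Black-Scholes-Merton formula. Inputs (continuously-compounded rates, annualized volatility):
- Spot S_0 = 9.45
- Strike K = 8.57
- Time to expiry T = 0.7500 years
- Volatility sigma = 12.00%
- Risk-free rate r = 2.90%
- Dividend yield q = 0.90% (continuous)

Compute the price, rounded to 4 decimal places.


d1 = (ln(S/K) + (r - q + 0.5*sigma^2) * T) / (sigma * sqrt(T)) = 1.13687012
d2 = d1 - sigma * sqrt(T) = 1.03294707
exp(-rT) = 0.97848483; exp(-qT) = 0.99327273
P = K * exp(-rT) * N(-d2) - S_0 * exp(-qT) * N(-d1)
N(-d1) = 0.12779629; N(-d2) = 0.15081433
P = 8.5700 * 0.97848483 * 0.15081433 - 9.4500 * 0.99327273 * 0.12779629 = 0.0651

Answer: Price = 0.0651


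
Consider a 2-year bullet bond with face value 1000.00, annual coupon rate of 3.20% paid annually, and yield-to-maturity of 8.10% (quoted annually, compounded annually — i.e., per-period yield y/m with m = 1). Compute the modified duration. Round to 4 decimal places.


Coupon per period c = face * coupon_rate / m = 32.000000
Periods per year m = 1; per-period yield y/m = 0.081000
Number of cashflows N = 2
Cashflows (t years, CF_t, discount factor 1/(1+y/m)^(m*t), PV):
  t = 1.0000: CF_t = 32.000000, DF = 0.925069, PV = 29.602220
  t = 2.0000: CF_t = 1032.000000, DF = 0.855753, PV = 883.137466
Price P = sum_t PV_t = 912.739686
First compute Macaulay numerator sum_t t * PV_t:
  t * PV_t at t = 1.0000: 29.602220
  t * PV_t at t = 2.0000: 1766.274931
Macaulay duration D = 1795.877151 / 912.739686 = 1.967568
Modified duration = D / (1 + y/m) = 1.967568 / (1 + 0.081000) = 1.820137

Answer: Modified duration = 1.8201


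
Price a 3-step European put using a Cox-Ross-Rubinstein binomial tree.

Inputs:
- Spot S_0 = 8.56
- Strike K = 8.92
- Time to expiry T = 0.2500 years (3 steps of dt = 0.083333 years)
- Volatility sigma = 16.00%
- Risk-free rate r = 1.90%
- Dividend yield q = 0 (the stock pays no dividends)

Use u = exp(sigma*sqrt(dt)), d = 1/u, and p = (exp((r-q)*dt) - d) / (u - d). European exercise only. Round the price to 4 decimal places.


dt = T/N = 0.083333
u = exp(sigma*sqrt(dt)) = 1.047271; d = 1/u = 0.954862
p = (exp((r-q)*dt) - d) / (u - d) = 0.505603
Discount per step: exp(-r*dt) = 0.998418
Stock lattice S(k, i) with i counting down-moves:
  k=0: S(0,0) = 8.5600
  k=1: S(1,0) = 8.9646; S(1,1) = 8.1736
  k=2: S(2,0) = 9.3884; S(2,1) = 8.5600; S(2,2) = 7.8047
  k=3: S(3,0) = 9.8322; S(3,1) = 8.9646; S(3,2) = 8.1736; S(3,3) = 7.4524
Terminal payoffs V(N, i) = max(K - S_T, 0):
  V(3,0) = 0.000000; V(3,1) = 0.000000; V(3,2) = 0.746378; V(3,3) = 1.467600
Backward induction: V(k, i) = exp(-r*dt) * [p * V(k+1, i) + (1-p) * V(k+1, i+1)].
  V(2,0) = exp(-r*dt) * [p*0.000000 + (1-p)*0.000000] = 0.000000
  V(2,1) = exp(-r*dt) * [p*0.000000 + (1-p)*0.746378] = 0.368423
  V(2,2) = exp(-r*dt) * [p*0.746378 + (1-p)*1.467600] = 1.101203
  V(1,0) = exp(-r*dt) * [p*0.000000 + (1-p)*0.368423] = 0.181859
  V(1,1) = exp(-r*dt) * [p*0.368423 + (1-p)*1.101203] = 0.729552
  V(0,0) = exp(-r*dt) * [p*0.181859 + (1-p)*0.729552] = 0.451921

Answer: Price = V(0,0) = 0.4519


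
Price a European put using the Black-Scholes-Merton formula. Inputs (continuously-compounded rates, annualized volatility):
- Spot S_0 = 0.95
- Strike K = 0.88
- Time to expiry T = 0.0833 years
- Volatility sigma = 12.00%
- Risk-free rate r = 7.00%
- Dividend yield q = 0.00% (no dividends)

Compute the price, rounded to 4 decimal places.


d1 = (ln(S/K) + (r - q + 0.5*sigma^2) * T) / (sigma * sqrt(T)) = 2.39564093
d2 = d1 - sigma * sqrt(T) = 2.36100685
exp(-rT) = 0.99418597; exp(-qT) = 1.00000000
P = K * exp(-rT) * N(-d2) - S_0 * exp(-qT) * N(-d1)
N(-d1) = 0.00829567; N(-d2) = 0.00911270
P = 0.8800 * 0.99418597 * 0.00911270 - 0.9500 * 1.00000000 * 0.00829567 = 0.0001

Answer: Price = 0.0001


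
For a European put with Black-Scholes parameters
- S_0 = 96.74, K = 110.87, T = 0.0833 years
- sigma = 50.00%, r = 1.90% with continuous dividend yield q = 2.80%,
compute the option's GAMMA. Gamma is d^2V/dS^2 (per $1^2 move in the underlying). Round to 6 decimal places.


d1 = -0.8777612099; d2 = -1.0220699068
phi(d1) = 0.2713974563; exp(-qT) = 0.9976703179; exp(-rT) = 0.9984185518
Gamma = exp(-qT) * phi(d1) / (S * sigma * sqrt(T)) = 0.9976703179 * 0.2713974563 / (96.7400 * 0.5000 * 0.2886173938) = 0.019395

Answer: Gamma = 0.019395
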